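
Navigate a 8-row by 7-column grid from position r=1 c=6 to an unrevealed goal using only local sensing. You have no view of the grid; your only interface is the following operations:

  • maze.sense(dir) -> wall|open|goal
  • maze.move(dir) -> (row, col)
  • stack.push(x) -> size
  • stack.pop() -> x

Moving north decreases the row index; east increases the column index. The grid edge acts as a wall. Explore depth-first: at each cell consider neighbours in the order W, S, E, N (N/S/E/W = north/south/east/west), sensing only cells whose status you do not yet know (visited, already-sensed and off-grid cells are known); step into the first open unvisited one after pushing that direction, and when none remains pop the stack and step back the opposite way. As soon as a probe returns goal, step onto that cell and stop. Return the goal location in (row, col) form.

Calling maze.sense using dir='west', and observe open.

Using stack.push using x='west', and observe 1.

Then maze.move using dir='west', — result: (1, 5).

Invoking maze.sense using dir='west', and observe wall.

Calling maze.sense using dir='south', → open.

Calling stack.push using x='south', which returns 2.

I use maze.move using dir='south', giving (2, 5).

Now I run maze.sense using dir='west', and see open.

I invoke stack.push using x='west', — result: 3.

Now I run maze.move using dir='west', yielding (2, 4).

I try maze.sense using dir='west', and observe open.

I call stack.push using x='west', — result: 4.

Next I call maze.move using dir='west', and get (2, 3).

I run maze.sense using dir='west', which returns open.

Now I run stack.push using x='west', which returns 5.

I use maze.move using dir='west', giving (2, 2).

I try maze.sense using dir='west', which returns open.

I invoke stack.push using x='west', yielding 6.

I run maze.move using dir='west', and observe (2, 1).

I try maze.sense using dir='west', and get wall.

Now I run maze.sense using dir='south', yielding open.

Now I run stack.push using x='south', → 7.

I use maze.move using dir='south', yielding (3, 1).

Using maze.sense using dir='west', and get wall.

I try maze.sense using dir='south', and see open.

Then stack.push using x='south', and observe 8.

Then maze.move using dir='south', yielding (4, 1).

Invoking maze.sense using dir='west', : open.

Now I run stack.push using x='west', yielding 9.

I try maze.move using dir='west', yielding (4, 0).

I invoke maze.sense using dir='south', → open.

I run stack.push using x='south', which returns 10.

Now I run maze.move using dir='south', and see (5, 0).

I use maze.sense using dir='south', giving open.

I use stack.push using x='south', which returns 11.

Now I run maze.move using dir='south', and get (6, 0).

I invoke maze.sense using dir='south', and observe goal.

Next I call maze.move using dir='south', which returns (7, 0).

Answer: (7, 0)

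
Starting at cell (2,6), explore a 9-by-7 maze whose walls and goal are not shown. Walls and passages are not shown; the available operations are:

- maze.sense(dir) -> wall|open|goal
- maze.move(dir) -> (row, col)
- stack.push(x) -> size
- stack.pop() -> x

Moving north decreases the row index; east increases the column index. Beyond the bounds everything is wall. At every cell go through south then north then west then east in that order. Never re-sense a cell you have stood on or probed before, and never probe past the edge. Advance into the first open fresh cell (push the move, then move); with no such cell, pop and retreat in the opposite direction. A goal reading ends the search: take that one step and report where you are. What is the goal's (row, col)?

>> sense(south)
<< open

>> push(south)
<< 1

>> move(south)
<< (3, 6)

>> sense(south)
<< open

>> push(south)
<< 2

>> move(south)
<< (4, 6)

>> sense(south)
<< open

>> push(south)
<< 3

>> move(south)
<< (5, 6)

>> sense(south)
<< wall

>> sense(west)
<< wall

>> pop()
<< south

>> move(north)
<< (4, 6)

>> sense(west)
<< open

>> push(west)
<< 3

>> move(west)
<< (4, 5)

>> sense(north)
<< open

>> push(north)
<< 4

>> move(north)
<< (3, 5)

>> sense(north)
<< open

>> push(north)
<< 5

>> move(north)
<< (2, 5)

>> sense(north)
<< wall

>> sense(west)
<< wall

>> pop()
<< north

>> move(south)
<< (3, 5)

>> sense(west)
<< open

>> push(west)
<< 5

>> move(west)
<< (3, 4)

>> sense(south)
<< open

>> push(south)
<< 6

>> move(south)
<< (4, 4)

>> sense(south)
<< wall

>> sense(west)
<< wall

>> pop()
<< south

>> move(north)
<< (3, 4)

>> sense(west)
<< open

>> push(west)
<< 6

>> move(west)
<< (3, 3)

>> sense(north)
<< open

>> push(north)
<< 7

>> move(north)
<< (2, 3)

>> sense(north)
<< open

>> push(north)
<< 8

>> move(north)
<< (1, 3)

>> sense(north)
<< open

>> push(north)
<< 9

>> move(north)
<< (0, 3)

>> sense(west)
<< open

>> push(west)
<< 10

>> move(west)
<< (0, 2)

>> sense(south)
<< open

>> push(south)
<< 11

>> move(south)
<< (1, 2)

>> sense(south)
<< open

>> push(south)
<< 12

>> move(south)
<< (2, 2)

>> sense(south)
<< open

>> push(south)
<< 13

>> move(south)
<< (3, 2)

>> sense(south)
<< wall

>> sense(west)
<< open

>> push(west)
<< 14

>> move(west)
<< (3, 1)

>> sense(south)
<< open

>> push(south)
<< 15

>> move(south)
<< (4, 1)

>> sense(south)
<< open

>> push(south)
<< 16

>> move(south)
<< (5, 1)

>> sense(south)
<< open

>> push(south)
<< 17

>> move(south)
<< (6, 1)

>> sense(south)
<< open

>> push(south)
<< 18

>> move(south)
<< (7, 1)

>> sense(south)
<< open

>> push(south)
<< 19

>> move(south)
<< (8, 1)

>> sense(west)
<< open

>> push(west)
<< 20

>> move(west)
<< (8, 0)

>> sense(north)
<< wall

>> pop()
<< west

>> move(east)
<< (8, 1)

>> sense(east)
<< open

>> push(east)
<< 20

>> move(east)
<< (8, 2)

>> sense(north)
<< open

>> push(north)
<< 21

>> move(north)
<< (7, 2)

>> sense(north)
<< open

>> push(north)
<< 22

>> move(north)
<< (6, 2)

>> sense(north)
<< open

>> push(north)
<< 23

>> move(north)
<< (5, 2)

>> sense(east)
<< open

>> push(east)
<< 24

>> move(east)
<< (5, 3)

>> sense(south)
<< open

>> push(south)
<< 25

>> move(south)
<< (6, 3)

>> sense(south)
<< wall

>> sense(east)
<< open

>> push(east)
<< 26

>> move(east)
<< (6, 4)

>> sense(south)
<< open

>> push(south)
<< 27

>> move(south)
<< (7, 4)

>> sense(south)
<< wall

>> sense(east)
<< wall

>> pop()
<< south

>> move(north)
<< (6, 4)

>> sense(east)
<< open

>> push(east)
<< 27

>> move(east)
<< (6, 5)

>> pop()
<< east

>> move(west)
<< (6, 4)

>> pop()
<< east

>> move(west)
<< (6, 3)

>> pop()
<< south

>> move(north)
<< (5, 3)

>> pop()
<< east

>> move(west)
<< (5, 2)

>> pop()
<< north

>> move(south)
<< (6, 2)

>> pop()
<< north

>> move(south)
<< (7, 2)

>> pop()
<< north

>> move(south)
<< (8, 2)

>> sense(east)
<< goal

>> move(east)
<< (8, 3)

Answer: (8, 3)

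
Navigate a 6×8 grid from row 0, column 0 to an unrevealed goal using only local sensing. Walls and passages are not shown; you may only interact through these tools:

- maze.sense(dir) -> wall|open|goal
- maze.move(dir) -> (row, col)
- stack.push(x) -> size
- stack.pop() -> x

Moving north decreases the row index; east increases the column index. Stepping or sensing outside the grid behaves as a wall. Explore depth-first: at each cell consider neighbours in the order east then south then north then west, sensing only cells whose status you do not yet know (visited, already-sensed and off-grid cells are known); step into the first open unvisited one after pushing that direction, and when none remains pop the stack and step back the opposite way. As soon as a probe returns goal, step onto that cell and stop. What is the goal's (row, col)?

==> maze.sense(dir='east')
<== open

==> stack.push(x='east')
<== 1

==> maze.move(dir='east')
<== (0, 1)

==> maze.sense(dir='east')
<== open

==> stack.push(x='east')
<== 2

==> maze.move(dir='east')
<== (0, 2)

==> maze.sense(dir='east')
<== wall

==> maze.sense(dir='south')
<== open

==> stack.push(x='south')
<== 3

==> maze.move(dir='south')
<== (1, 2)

==> maze.sense(dir='east')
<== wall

==> maze.sense(dir='south')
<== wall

==> maze.sense(dir='west')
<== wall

==> stack.pop()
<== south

==> maze.move(dir='north')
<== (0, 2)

==> stack.pop()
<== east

==> maze.move(dir='west')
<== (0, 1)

==> stack.pop()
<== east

==> maze.move(dir='west')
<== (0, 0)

==> maze.sense(dir='south')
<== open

==> stack.push(x='south')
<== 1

==> maze.move(dir='south')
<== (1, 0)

==> maze.sense(dir='south')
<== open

==> stack.push(x='south')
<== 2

==> maze.move(dir='south')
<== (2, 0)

==> maze.sense(dir='east')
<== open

==> stack.push(x='east')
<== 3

==> maze.move(dir='east')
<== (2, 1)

==> maze.sense(dir='south')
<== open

==> stack.push(x='south')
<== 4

==> maze.move(dir='south')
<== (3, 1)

==> maze.sense(dir='east')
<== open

==> stack.push(x='east')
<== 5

==> maze.move(dir='east')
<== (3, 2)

==> maze.sense(dir='east')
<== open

==> stack.push(x='east')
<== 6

==> maze.move(dir='east')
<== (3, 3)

==> maze.sense(dir='east')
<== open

==> stack.push(x='east')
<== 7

==> maze.move(dir='east')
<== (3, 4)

==> maze.sense(dir='east')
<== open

==> stack.push(x='east')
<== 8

==> maze.move(dir='east')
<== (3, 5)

==> maze.sense(dir='east')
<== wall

==> maze.sense(dir='south')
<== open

==> stack.push(x='south')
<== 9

==> maze.move(dir='south')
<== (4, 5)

==> maze.sense(dir='east')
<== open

==> stack.push(x='east')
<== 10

==> maze.move(dir='east')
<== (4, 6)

==> maze.sense(dir='east')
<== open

==> stack.push(x='east')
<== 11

==> maze.move(dir='east')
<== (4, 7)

==> maze.sense(dir='south')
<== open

==> stack.push(x='south')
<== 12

==> maze.move(dir='south')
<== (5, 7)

==> maze.sense(dir='west')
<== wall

==> stack.pop()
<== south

==> maze.move(dir='north')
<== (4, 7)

==> maze.sense(dir='north')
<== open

==> stack.push(x='north')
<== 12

==> maze.move(dir='north')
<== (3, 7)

==> maze.sense(dir='north')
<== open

==> stack.push(x='north')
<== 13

==> maze.move(dir='north')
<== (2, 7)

==> maze.sense(dir='north')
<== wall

==> maze.sense(dir='west')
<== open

==> stack.push(x='west')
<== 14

==> maze.move(dir='west')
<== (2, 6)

==> maze.sense(dir='north')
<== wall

==> maze.sense(dir='west')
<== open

==> stack.push(x='west')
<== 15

==> maze.move(dir='west')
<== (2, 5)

==> maze.sense(dir='north')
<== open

==> stack.push(x='north')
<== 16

==> maze.move(dir='north')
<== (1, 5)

==> maze.sense(dir='north')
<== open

==> stack.push(x='north')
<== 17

==> maze.move(dir='north')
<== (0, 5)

==> maze.sense(dir='east')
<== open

==> stack.push(x='east')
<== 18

==> maze.move(dir='east')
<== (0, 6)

==> maze.sense(dir='east')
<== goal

==> maze.move(dir='east')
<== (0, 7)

Answer: (0, 7)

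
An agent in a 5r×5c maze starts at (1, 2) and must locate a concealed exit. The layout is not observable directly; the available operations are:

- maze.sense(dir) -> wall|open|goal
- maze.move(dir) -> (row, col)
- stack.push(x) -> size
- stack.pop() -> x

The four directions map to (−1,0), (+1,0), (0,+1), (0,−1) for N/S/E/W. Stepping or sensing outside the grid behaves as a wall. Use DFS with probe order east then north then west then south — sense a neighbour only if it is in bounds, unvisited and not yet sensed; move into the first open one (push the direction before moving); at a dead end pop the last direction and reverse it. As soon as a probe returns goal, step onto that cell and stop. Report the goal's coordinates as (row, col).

> maze.sense east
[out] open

> stack.push east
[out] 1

> maze.move east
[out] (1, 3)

> maze.sense east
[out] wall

> maze.sense north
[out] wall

> maze.sense south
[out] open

> stack.push south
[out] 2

> maze.move south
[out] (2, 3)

> maze.sense east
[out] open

> stack.push east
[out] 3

> maze.move east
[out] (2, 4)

> maze.sense south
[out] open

> stack.push south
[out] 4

> maze.move south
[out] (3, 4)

> maze.sense west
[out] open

> stack.push west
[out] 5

> maze.move west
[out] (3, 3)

> maze.sense west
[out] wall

> maze.sense south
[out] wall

> stack.pop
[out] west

> maze.move east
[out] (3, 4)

> maze.sense south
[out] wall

> stack.pop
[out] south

> maze.move north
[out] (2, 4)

> stack.pop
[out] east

> maze.move west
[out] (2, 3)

> maze.sense west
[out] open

> stack.push west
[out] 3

> maze.move west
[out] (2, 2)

> maze.sense west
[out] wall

> stack.pop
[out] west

> maze.move east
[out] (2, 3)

> stack.pop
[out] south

> maze.move north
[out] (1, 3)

> stack.pop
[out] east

> maze.move west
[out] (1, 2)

> maze.sense north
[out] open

> stack.push north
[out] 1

> maze.move north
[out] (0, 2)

> maze.sense west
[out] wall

> stack.pop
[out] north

> maze.move south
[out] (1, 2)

> maze.sense west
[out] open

> stack.push west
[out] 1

> maze.move west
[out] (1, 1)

> maze.sense west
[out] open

> stack.push west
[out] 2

> maze.move west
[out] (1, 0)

> maze.sense north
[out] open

> stack.push north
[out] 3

> maze.move north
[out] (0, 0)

> stack.pop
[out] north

> maze.move south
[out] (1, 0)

> maze.sense south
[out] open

> stack.push south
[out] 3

> maze.move south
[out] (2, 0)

> maze.sense south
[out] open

> stack.push south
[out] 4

> maze.move south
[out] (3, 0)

> maze.sense east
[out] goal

> maze.move east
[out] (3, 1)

Answer: (3, 1)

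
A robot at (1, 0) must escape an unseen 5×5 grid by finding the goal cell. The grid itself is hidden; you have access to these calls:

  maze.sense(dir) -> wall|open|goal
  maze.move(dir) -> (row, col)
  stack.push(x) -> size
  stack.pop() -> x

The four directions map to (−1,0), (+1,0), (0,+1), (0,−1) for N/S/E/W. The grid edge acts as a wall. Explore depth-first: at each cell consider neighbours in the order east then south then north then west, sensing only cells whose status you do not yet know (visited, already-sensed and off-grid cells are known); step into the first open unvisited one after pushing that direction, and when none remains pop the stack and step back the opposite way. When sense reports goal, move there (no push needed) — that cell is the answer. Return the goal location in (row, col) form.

Now I run maze.sense with dir=east, which returns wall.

Calling maze.sense with dir=south, → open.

I run stack.push with x=south, — result: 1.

I call maze.move with dir=south, and see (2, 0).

Calling maze.sense with dir=east, giving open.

Then stack.push with x=east, → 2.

I try maze.move with dir=east, yielding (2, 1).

I run maze.sense with dir=east, : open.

Then stack.push with x=east, : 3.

I call maze.move with dir=east, and get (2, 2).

I call maze.sense with dir=east, and observe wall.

I call maze.sense with dir=south, : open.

I use stack.push with x=south, yielding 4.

Now I run maze.move with dir=south, and observe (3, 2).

Using maze.sense with dir=east, and get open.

Then stack.push with x=east, which returns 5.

Invoking maze.move with dir=east, yielding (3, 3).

I use maze.sense with dir=east, and get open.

I call stack.push with x=east, and get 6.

Then maze.move with dir=east, and see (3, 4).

Calling maze.sense with dir=south, yielding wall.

Invoking maze.sense with dir=north, and get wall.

Then stack.pop(), — result: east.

Calling maze.move with dir=west, → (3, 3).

I run maze.sense with dir=south, — result: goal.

Then maze.move with dir=south, → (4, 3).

Answer: (4, 3)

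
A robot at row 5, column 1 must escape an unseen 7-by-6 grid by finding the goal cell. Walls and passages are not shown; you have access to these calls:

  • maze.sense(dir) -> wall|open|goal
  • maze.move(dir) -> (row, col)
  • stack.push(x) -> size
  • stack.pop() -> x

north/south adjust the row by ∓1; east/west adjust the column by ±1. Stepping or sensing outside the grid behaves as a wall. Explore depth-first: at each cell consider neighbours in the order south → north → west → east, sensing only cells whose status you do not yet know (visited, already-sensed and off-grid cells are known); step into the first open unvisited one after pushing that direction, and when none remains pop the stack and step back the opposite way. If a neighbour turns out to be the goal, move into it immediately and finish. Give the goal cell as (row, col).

// 1. maze.sense(dir: south) -> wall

// 2. maze.sense(dir: north) -> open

// 3. stack.push(x: north) -> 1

// 4. maze.move(dir: north) -> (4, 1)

// 5. maze.sense(dir: north) -> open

// 6. stack.push(x: north) -> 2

// 7. maze.move(dir: north) -> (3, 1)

// 8. maze.sense(dir: north) -> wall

// 9. maze.sense(dir: west) -> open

// 10. stack.push(x: west) -> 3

// 11. maze.move(dir: west) -> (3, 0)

// 12. maze.sense(dir: south) -> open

// 13. stack.push(x: south) -> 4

// 14. maze.move(dir: south) -> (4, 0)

// 15. maze.sense(dir: south) -> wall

// 16. stack.pop() -> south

// 17. maze.move(dir: north) -> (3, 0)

// 18. maze.sense(dir: north) -> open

// 19. stack.push(x: north) -> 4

// 20. maze.move(dir: north) -> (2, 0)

// 21. maze.sense(dir: north) -> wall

// 22. stack.pop() -> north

// 23. maze.move(dir: south) -> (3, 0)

// 24. stack.pop() -> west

// 25. maze.move(dir: east) -> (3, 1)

// 26. maze.sense(dir: east) -> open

// 27. stack.push(x: east) -> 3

// 28. maze.move(dir: east) -> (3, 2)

// 29. maze.sense(dir: south) -> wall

// 30. maze.sense(dir: north) -> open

// 31. stack.push(x: north) -> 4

// 32. maze.move(dir: north) -> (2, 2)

// 33. maze.sense(dir: north) -> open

// 34. stack.push(x: north) -> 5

// 35. maze.move(dir: north) -> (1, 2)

// 36. maze.sense(dir: north) -> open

// 37. stack.push(x: north) -> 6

// 38. maze.move(dir: north) -> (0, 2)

// 39. maze.sense(dir: west) -> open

// 40. stack.push(x: west) -> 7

// 41. maze.move(dir: west) -> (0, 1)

// 42. maze.sense(dir: south) -> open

// 43. stack.push(x: south) -> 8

// 44. maze.move(dir: south) -> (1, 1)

// 45. stack.pop() -> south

// 46. maze.move(dir: north) -> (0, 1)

// 47. maze.sense(dir: west) -> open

// 48. stack.push(x: west) -> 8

// 49. maze.move(dir: west) -> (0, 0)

// 50. stack.pop() -> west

// 51. maze.move(dir: east) -> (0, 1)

// 52. stack.pop() -> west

// 53. maze.move(dir: east) -> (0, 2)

// 54. maze.sense(dir: east) -> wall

// 55. stack.pop() -> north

// 56. maze.move(dir: south) -> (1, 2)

// 57. maze.sense(dir: east) -> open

// 58. stack.push(x: east) -> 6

// 59. maze.move(dir: east) -> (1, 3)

// 60. maze.sense(dir: south) -> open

// 61. stack.push(x: south) -> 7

// 62. maze.move(dir: south) -> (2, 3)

// 63. maze.sense(dir: south) -> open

// 64. stack.push(x: south) -> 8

// 65. maze.move(dir: south) -> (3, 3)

// 66. maze.sense(dir: south) -> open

// 67. stack.push(x: south) -> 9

// 68. maze.move(dir: south) -> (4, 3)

// 69. maze.sense(dir: south) -> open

// 70. stack.push(x: south) -> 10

// 71. maze.move(dir: south) -> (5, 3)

// 72. maze.sense(dir: south) -> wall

// 73. maze.sense(dir: west) -> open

// 74. stack.push(x: west) -> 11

// 75. maze.move(dir: west) -> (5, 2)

// 76. maze.sense(dir: south) -> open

// 77. stack.push(x: south) -> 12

// 78. maze.move(dir: south) -> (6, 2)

// 79. stack.pop() -> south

// 80. maze.move(dir: north) -> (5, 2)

// 81. stack.pop() -> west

// 82. maze.move(dir: east) -> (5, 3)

// 83. maze.sense(dir: east) -> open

// 84. stack.push(x: east) -> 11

// 85. maze.move(dir: east) -> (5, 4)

// 86. maze.sense(dir: south) -> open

// 87. stack.push(x: south) -> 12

// 88. maze.move(dir: south) -> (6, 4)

// 89. maze.sense(dir: east) -> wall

// 90. stack.pop() -> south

// 91. maze.move(dir: north) -> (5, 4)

// 92. maze.sense(dir: north) -> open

// 93. stack.push(x: north) -> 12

// 94. maze.move(dir: north) -> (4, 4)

// 95. maze.sense(dir: north) -> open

// 96. stack.push(x: north) -> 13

// 97. maze.move(dir: north) -> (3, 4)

// 98. maze.sense(dir: north) -> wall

// 99. maze.sense(dir: east) -> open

// 100. stack.push(x: east) -> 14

// 101. maze.move(dir: east) -> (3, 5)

// 102. maze.sense(dir: south) -> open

// 103. stack.push(x: south) -> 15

// 104. maze.move(dir: south) -> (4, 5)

// 105. maze.sense(dir: south) -> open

// 106. stack.push(x: south) -> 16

// 107. maze.move(dir: south) -> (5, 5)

// 108. stack.pop() -> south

// 109. maze.move(dir: north) -> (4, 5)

// 110. stack.pop() -> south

// 111. maze.move(dir: north) -> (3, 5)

// 112. maze.sense(dir: north) -> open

// 113. stack.push(x: north) -> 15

// 114. maze.move(dir: north) -> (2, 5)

// 115. maze.sense(dir: north) -> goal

// 116. maze.move(dir: north) -> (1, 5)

Answer: (1, 5)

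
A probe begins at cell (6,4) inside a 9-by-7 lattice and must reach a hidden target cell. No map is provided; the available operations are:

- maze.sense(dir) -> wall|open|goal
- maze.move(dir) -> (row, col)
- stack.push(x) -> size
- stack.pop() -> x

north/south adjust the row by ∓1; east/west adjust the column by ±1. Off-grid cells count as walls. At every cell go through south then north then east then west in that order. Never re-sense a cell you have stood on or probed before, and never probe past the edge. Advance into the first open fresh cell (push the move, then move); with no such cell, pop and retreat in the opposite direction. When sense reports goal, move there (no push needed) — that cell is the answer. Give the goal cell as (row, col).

>> sense(dir: south)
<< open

>> push(x: south)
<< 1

>> move(dir: south)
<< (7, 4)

>> sense(dir: south)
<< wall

>> sense(dir: east)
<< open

>> push(x: east)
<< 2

>> move(dir: east)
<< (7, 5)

>> sense(dir: south)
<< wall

>> sense(dir: north)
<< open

>> push(x: north)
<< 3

>> move(dir: north)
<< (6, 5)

>> sense(dir: north)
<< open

>> push(x: north)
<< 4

>> move(dir: north)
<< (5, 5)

>> sense(dir: north)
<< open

>> push(x: north)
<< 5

>> move(dir: north)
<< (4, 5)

>> sense(dir: north)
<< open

>> push(x: north)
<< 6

>> move(dir: north)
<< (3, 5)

>> sense(dir: north)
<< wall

>> sense(dir: east)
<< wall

>> sense(dir: west)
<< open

>> push(x: west)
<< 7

>> move(dir: west)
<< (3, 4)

>> sense(dir: south)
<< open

>> push(x: south)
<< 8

>> move(dir: south)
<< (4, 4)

>> sense(dir: south)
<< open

>> push(x: south)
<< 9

>> move(dir: south)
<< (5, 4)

>> sense(dir: west)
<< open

>> push(x: west)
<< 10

>> move(dir: west)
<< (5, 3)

>> sense(dir: south)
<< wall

>> sense(dir: north)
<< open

>> push(x: north)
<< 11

>> move(dir: north)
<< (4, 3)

>> sense(dir: north)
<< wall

>> sense(dir: west)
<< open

>> push(x: west)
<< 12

>> move(dir: west)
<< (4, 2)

>> sense(dir: south)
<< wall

>> sense(dir: north)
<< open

>> push(x: north)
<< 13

>> move(dir: north)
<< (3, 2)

>> sense(dir: north)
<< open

>> push(x: north)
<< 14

>> move(dir: north)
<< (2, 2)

>> sense(dir: north)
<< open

>> push(x: north)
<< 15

>> move(dir: north)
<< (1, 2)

>> sense(dir: north)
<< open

>> push(x: north)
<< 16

>> move(dir: north)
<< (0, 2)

>> sense(dir: east)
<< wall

>> sense(dir: west)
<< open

>> push(x: west)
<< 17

>> move(dir: west)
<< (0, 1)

>> sense(dir: south)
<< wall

>> sense(dir: west)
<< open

>> push(x: west)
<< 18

>> move(dir: west)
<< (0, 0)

>> sense(dir: south)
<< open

>> push(x: south)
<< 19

>> move(dir: south)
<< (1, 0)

>> sense(dir: south)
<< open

>> push(x: south)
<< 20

>> move(dir: south)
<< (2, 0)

>> sense(dir: south)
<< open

>> push(x: south)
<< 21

>> move(dir: south)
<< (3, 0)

>> sense(dir: south)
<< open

>> push(x: south)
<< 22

>> move(dir: south)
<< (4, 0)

>> sense(dir: south)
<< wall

>> sense(dir: east)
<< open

>> push(x: east)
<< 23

>> move(dir: east)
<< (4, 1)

>> sense(dir: south)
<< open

>> push(x: south)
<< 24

>> move(dir: south)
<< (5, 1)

>> sense(dir: south)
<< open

>> push(x: south)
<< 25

>> move(dir: south)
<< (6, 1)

>> sense(dir: south)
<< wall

>> sense(dir: east)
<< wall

>> sense(dir: west)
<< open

>> push(x: west)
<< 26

>> move(dir: west)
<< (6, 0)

>> sense(dir: south)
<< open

>> push(x: south)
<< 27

>> move(dir: south)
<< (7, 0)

>> sense(dir: south)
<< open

>> push(x: south)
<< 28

>> move(dir: south)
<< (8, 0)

>> sense(dir: east)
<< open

>> push(x: east)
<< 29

>> move(dir: east)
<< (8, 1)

>> sense(dir: east)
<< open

>> push(x: east)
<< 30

>> move(dir: east)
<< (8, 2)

>> sense(dir: north)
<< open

>> push(x: north)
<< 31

>> move(dir: north)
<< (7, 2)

>> sense(dir: east)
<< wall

>> pop()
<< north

>> move(dir: south)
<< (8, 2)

>> sense(dir: east)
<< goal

>> move(dir: east)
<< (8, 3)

Answer: (8, 3)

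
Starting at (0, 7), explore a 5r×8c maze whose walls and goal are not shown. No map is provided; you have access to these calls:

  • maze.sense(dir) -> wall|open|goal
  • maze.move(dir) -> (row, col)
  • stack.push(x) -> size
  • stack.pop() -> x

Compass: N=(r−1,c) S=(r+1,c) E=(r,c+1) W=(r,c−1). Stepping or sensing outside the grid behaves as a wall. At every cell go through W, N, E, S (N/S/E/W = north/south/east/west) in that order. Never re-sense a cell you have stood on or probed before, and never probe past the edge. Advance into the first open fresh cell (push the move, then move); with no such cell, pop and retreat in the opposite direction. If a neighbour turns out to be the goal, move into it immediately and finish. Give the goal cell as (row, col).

~$ maze.sense dir='west'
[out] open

~$ stack.push x='west'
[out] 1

~$ maze.move dir='west'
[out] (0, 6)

~$ maze.sense dir='west'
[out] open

~$ stack.push x='west'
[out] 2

~$ maze.move dir='west'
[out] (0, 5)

~$ maze.sense dir='west'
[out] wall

~$ maze.sense dir='south'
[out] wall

~$ stack.pop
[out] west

~$ maze.move dir='east'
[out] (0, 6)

~$ maze.sense dir='south'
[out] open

~$ stack.push x='south'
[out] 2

~$ maze.move dir='south'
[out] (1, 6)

~$ maze.sense dir='east'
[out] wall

~$ maze.sense dir='south'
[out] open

~$ stack.push x='south'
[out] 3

~$ maze.move dir='south'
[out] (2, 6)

~$ maze.sense dir='west'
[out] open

~$ stack.push x='west'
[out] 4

~$ maze.move dir='west'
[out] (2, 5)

~$ maze.sense dir='west'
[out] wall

~$ maze.sense dir='south'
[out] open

~$ stack.push x='south'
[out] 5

~$ maze.move dir='south'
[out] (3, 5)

~$ maze.sense dir='west'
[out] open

~$ stack.push x='west'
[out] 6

~$ maze.move dir='west'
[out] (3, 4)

~$ maze.sense dir='west'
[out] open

~$ stack.push x='west'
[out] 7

~$ maze.move dir='west'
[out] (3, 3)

~$ maze.sense dir='west'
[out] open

~$ stack.push x='west'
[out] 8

~$ maze.move dir='west'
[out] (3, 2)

~$ maze.sense dir='west'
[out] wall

~$ maze.sense dir='north'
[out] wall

~$ maze.sense dir='south'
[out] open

~$ stack.push x='south'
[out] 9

~$ maze.move dir='south'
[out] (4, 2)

~$ maze.sense dir='west'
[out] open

~$ stack.push x='west'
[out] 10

~$ maze.move dir='west'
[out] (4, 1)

~$ maze.sense dir='west'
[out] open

~$ stack.push x='west'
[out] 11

~$ maze.move dir='west'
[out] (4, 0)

~$ maze.sense dir='north'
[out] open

~$ stack.push x='north'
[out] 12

~$ maze.move dir='north'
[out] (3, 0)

~$ maze.sense dir='north'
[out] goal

~$ maze.move dir='north'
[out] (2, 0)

Answer: (2, 0)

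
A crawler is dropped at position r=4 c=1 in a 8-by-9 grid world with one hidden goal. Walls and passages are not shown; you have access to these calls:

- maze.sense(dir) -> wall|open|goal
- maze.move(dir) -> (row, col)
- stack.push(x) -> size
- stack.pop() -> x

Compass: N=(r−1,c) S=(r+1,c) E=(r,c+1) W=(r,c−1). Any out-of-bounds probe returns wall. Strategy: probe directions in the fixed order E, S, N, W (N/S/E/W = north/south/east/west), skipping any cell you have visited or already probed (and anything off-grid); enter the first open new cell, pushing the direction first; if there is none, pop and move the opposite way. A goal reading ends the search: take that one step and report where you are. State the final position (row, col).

# 1. maze.sense(dir→east) == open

# 2. stack.push(x→east) == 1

# 3. maze.move(dir→east) == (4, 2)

# 4. maze.sense(dir→east) == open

# 5. stack.push(x→east) == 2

# 6. maze.move(dir→east) == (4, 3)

# 7. maze.sense(dir→east) == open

# 8. stack.push(x→east) == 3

# 9. maze.move(dir→east) == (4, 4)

# 10. maze.sense(dir→east) == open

# 11. stack.push(x→east) == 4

# 12. maze.move(dir→east) == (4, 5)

# 13. maze.sense(dir→east) == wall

# 14. maze.sense(dir→south) == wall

# 15. maze.sense(dir→north) == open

# 16. stack.push(x→north) == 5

# 17. maze.move(dir→north) == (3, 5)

# 18. maze.sense(dir→east) == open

# 19. stack.push(x→east) == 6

# 20. maze.move(dir→east) == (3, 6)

# 21. maze.sense(dir→east) == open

# 22. stack.push(x→east) == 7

# 23. maze.move(dir→east) == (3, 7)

# 24. maze.sense(dir→east) == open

# 25. stack.push(x→east) == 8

# 26. maze.move(dir→east) == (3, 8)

# 27. maze.sense(dir→south) == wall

# 28. maze.sense(dir→north) == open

# 29. stack.push(x→north) == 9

# 30. maze.move(dir→north) == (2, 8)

# 31. maze.sense(dir→north) == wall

# 32. maze.sense(dir→west) == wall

# 33. stack.pop() == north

# 34. maze.move(dir→south) == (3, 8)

# 35. stack.pop() == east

# 36. maze.move(dir→west) == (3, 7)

# 37. maze.sense(dir→south) == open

# 38. stack.push(x→south) == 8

# 39. maze.move(dir→south) == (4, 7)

# 40. maze.sense(dir→south) == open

# 41. stack.push(x→south) == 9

# 42. maze.move(dir→south) == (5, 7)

# 43. maze.sense(dir→east) == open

# 44. stack.push(x→east) == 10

# 45. maze.move(dir→east) == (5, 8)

# 46. maze.sense(dir→south) == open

# 47. stack.push(x→south) == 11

# 48. maze.move(dir→south) == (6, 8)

# 49. maze.sense(dir→south) == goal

# 50. maze.move(dir→south) == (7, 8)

Answer: (7, 8)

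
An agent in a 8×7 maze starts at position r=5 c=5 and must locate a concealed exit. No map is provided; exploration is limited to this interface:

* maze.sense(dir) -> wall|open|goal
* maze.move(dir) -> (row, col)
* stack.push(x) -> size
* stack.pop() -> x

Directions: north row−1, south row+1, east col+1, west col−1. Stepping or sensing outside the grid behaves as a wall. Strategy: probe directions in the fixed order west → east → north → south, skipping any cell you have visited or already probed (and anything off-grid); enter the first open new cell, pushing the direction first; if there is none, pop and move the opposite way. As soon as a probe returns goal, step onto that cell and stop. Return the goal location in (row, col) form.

>> maze.sense(dir→west)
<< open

>> stack.push(x→west)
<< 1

>> maze.move(dir→west)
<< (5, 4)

>> maze.sense(dir→west)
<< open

>> stack.push(x→west)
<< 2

>> maze.move(dir→west)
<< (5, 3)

>> maze.sense(dir→west)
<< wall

>> maze.sense(dir→north)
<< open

>> stack.push(x→north)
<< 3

>> maze.move(dir→north)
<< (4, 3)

>> maze.sense(dir→west)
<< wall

>> maze.sense(dir→east)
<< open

>> stack.push(x→east)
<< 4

>> maze.move(dir→east)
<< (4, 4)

>> maze.sense(dir→east)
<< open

>> stack.push(x→east)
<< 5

>> maze.move(dir→east)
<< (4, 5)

>> maze.sense(dir→east)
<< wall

>> maze.sense(dir→north)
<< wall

>> stack.pop()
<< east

>> maze.move(dir→west)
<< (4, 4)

>> maze.sense(dir→north)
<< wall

>> stack.pop()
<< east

>> maze.move(dir→west)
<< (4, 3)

>> maze.sense(dir→north)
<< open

>> stack.push(x→north)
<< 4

>> maze.move(dir→north)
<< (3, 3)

>> maze.sense(dir→west)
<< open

>> stack.push(x→west)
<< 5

>> maze.move(dir→west)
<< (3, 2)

>> maze.sense(dir→west)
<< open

>> stack.push(x→west)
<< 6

>> maze.move(dir→west)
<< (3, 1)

>> maze.sense(dir→west)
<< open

>> stack.push(x→west)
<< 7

>> maze.move(dir→west)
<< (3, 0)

>> maze.sense(dir→north)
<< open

>> stack.push(x→north)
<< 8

>> maze.move(dir→north)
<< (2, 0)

>> maze.sense(dir→east)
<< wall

>> maze.sense(dir→north)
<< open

>> stack.push(x→north)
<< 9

>> maze.move(dir→north)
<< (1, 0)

>> maze.sense(dir→east)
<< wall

>> maze.sense(dir→north)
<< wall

>> stack.pop()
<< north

>> maze.move(dir→south)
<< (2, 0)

>> stack.pop()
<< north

>> maze.move(dir→south)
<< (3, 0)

>> maze.sense(dir→south)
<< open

>> stack.push(x→south)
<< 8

>> maze.move(dir→south)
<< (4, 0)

>> maze.sense(dir→east)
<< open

>> stack.push(x→east)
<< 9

>> maze.move(dir→east)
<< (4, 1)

>> maze.sense(dir→south)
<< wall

>> stack.pop()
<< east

>> maze.move(dir→west)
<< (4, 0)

>> maze.sense(dir→south)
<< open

>> stack.push(x→south)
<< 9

>> maze.move(dir→south)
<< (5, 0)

>> maze.sense(dir→south)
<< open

>> stack.push(x→south)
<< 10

>> maze.move(dir→south)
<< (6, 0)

>> maze.sense(dir→east)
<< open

>> stack.push(x→east)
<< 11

>> maze.move(dir→east)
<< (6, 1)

>> maze.sense(dir→east)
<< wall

>> maze.sense(dir→south)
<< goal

>> maze.move(dir→south)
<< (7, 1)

Answer: (7, 1)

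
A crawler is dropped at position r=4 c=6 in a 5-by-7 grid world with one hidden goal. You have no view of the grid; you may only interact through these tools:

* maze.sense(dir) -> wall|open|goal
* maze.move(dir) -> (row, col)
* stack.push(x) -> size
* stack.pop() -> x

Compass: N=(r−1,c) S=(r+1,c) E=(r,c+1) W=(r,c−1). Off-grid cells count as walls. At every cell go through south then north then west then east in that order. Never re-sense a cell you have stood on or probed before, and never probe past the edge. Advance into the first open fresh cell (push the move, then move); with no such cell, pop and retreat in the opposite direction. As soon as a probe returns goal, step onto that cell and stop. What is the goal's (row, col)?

-> sense(dir: north)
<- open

-> push(x: north)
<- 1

-> move(dir: north)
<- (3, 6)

-> sense(dir: north)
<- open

-> push(x: north)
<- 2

-> move(dir: north)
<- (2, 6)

-> sense(dir: north)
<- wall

-> sense(dir: west)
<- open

-> push(x: west)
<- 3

-> move(dir: west)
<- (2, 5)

-> sense(dir: south)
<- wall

-> sense(dir: north)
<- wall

-> sense(dir: west)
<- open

-> push(x: west)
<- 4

-> move(dir: west)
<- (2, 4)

-> sense(dir: south)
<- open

-> push(x: south)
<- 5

-> move(dir: south)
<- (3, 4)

-> sense(dir: south)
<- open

-> push(x: south)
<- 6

-> move(dir: south)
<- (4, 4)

-> sense(dir: west)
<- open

-> push(x: west)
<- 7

-> move(dir: west)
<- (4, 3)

-> sense(dir: north)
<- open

-> push(x: north)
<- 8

-> move(dir: north)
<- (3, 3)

-> sense(dir: north)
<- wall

-> sense(dir: west)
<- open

-> push(x: west)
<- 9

-> move(dir: west)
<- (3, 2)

-> sense(dir: south)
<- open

-> push(x: south)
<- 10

-> move(dir: south)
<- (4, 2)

-> sense(dir: west)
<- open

-> push(x: west)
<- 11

-> move(dir: west)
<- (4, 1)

-> sense(dir: north)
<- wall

-> sense(dir: west)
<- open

-> push(x: west)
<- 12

-> move(dir: west)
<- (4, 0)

-> sense(dir: north)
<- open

-> push(x: north)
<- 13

-> move(dir: north)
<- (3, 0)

-> sense(dir: north)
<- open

-> push(x: north)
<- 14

-> move(dir: north)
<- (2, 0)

-> sense(dir: north)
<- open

-> push(x: north)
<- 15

-> move(dir: north)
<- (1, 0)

-> sense(dir: north)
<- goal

-> move(dir: north)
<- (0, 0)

Answer: (0, 0)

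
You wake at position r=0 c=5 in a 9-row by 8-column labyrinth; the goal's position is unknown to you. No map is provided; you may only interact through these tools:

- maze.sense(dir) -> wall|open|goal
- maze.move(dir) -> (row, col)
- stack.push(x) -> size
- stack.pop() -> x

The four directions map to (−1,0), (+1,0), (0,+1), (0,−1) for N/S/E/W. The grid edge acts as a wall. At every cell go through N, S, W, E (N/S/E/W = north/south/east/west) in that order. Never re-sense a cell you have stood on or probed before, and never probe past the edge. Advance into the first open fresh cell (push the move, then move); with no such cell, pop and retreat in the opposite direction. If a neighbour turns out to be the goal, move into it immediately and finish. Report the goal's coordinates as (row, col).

Act: maze.sense[dir: south]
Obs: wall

Act: maze.sense[dir: west]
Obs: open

Act: stack.push[x: west]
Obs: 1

Act: maze.move[dir: west]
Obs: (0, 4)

Act: maze.sense[dir: south]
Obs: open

Act: stack.push[x: south]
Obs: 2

Act: maze.move[dir: south]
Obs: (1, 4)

Act: maze.sense[dir: south]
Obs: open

Act: stack.push[x: south]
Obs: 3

Act: maze.move[dir: south]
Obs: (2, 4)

Act: maze.sense[dir: south]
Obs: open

Act: stack.push[x: south]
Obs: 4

Act: maze.move[dir: south]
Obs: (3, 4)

Act: maze.sense[dir: south]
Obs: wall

Act: maze.sense[dir: west]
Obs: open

Act: stack.push[x: west]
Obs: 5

Act: maze.move[dir: west]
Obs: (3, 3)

Act: maze.sense[dir: north]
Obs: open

Act: stack.push[x: north]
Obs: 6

Act: maze.move[dir: north]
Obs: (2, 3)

Act: maze.sense[dir: north]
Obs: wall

Act: maze.sense[dir: west]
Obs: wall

Act: stack.pop[]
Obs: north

Act: maze.move[dir: south]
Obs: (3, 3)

Act: maze.sense[dir: south]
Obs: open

Act: stack.push[x: south]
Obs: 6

Act: maze.move[dir: south]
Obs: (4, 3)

Act: maze.sense[dir: south]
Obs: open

Act: stack.push[x: south]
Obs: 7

Act: maze.move[dir: south]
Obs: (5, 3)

Act: maze.sense[dir: south]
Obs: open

Act: stack.push[x: south]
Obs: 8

Act: maze.move[dir: south]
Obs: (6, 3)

Act: maze.sense[dir: south]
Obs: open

Act: stack.push[x: south]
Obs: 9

Act: maze.move[dir: south]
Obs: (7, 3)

Act: maze.sense[dir: south]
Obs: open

Act: stack.push[x: south]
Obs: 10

Act: maze.move[dir: south]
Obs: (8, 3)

Act: maze.sense[dir: west]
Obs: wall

Act: maze.sense[dir: east]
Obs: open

Act: stack.push[x: east]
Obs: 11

Act: maze.move[dir: east]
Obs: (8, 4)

Act: maze.sense[dir: north]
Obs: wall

Act: maze.sense[dir: east]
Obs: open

Act: stack.push[x: east]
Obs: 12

Act: maze.move[dir: east]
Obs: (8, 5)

Act: maze.sense[dir: north]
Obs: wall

Act: maze.sense[dir: east]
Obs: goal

Act: maze.move[dir: east]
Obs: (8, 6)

Answer: (8, 6)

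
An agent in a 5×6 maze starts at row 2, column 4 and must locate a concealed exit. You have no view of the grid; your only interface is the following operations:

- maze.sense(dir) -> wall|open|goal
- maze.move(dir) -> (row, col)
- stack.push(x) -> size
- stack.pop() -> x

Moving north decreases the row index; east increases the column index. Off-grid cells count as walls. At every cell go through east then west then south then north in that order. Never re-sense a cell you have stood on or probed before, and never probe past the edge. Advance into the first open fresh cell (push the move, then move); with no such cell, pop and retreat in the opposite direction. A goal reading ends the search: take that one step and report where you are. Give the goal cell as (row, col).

% maze.sense(dir=east) == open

% stack.push(x=east) == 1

% maze.move(dir=east) == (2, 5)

% maze.sense(dir=south) == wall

% maze.sense(dir=north) == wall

% stack.pop() == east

% maze.move(dir=west) == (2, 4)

% maze.sense(dir=west) == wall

% maze.sense(dir=south) == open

% stack.push(x=south) == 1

% maze.move(dir=south) == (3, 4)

% maze.sense(dir=west) == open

% stack.push(x=west) == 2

% maze.move(dir=west) == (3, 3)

% maze.sense(dir=west) == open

% stack.push(x=west) == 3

% maze.move(dir=west) == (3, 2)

% maze.sense(dir=west) == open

% stack.push(x=west) == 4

% maze.move(dir=west) == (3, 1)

% maze.sense(dir=west) == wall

% maze.sense(dir=south) == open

% stack.push(x=south) == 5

% maze.move(dir=south) == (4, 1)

% maze.sense(dir=east) == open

% stack.push(x=east) == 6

% maze.move(dir=east) == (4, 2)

% maze.sense(dir=east) == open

% stack.push(x=east) == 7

% maze.move(dir=east) == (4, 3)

% maze.sense(dir=east) == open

% stack.push(x=east) == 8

% maze.move(dir=east) == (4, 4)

% maze.sense(dir=east) == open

% stack.push(x=east) == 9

% maze.move(dir=east) == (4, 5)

% stack.pop() == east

% maze.move(dir=west) == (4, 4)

% stack.pop() == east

% maze.move(dir=west) == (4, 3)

% stack.pop() == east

% maze.move(dir=west) == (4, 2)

% stack.pop() == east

% maze.move(dir=west) == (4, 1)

% maze.sense(dir=west) == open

% stack.push(x=west) == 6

% maze.move(dir=west) == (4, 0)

% stack.pop() == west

% maze.move(dir=east) == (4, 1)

% stack.pop() == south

% maze.move(dir=north) == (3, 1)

% maze.sense(dir=north) == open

% stack.push(x=north) == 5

% maze.move(dir=north) == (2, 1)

% maze.sense(dir=east) == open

% stack.push(x=east) == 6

% maze.move(dir=east) == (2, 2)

% maze.sense(dir=north) == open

% stack.push(x=north) == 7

% maze.move(dir=north) == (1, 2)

% maze.sense(dir=east) == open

% stack.push(x=east) == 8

% maze.move(dir=east) == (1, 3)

% maze.sense(dir=east) == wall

% maze.sense(dir=north) == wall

% stack.pop() == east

% maze.move(dir=west) == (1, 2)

% maze.sense(dir=west) == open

% stack.push(x=west) == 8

% maze.move(dir=west) == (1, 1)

% maze.sense(dir=west) == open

% stack.push(x=west) == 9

% maze.move(dir=west) == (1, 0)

% maze.sense(dir=south) == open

% stack.push(x=south) == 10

% maze.move(dir=south) == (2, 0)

% stack.pop() == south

% maze.move(dir=north) == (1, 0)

% maze.sense(dir=north) == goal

% maze.move(dir=north) == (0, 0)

Answer: (0, 0)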